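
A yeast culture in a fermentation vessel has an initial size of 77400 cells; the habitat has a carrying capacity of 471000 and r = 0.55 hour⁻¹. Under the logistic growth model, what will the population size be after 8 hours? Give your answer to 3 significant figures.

443000 cells

A = (K − N₀)/N₀ = (471000 − 77400)/77400 = 5.0853.
N(t) = K/(1 + A·e^(−rt)) = 471000/(1 + 5.0853×e^(−0.55×8)).
e^(−4.4) = 0.012277; denominator = 1 + 5.0853×0.012277 = 1.0624.
N = 471000/1.0624 = 443322.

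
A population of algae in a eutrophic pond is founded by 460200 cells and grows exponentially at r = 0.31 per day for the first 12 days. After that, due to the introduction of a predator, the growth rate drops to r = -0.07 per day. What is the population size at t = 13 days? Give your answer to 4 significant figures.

Phase 1: N(12) = 460200·e^(0.31×12) = 460200·e^3.72 = 1.898987×10^7.
Phase 2 runs for 13 − 12 = 1 days at r = -0.07.
N(13) = 1.898987×10^7·e^(-0.07×1) = 1.898987×10^7·e^-0.07 = 1.770604×10^7.

17710000 cells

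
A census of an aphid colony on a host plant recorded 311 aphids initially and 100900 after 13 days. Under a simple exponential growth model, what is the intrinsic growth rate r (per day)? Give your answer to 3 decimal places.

0.445 per day

From N(t) = N₀·e^(rt): e^(r·13) = 100900/311 = 324.44.
r·13 = ln(324.44) = 5.7821, so r = 5.7821/13 = 0.44478.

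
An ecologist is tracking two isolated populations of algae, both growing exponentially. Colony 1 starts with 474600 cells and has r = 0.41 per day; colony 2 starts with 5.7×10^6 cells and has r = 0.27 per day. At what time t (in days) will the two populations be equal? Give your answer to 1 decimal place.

17.8 days

Set 474600·e^(0.41t) = 5.7×10^6·e^(0.27t).
e^((0.41 − 0.27)t) = 5.7×10^6/474600 → e^(0.14·t) = 12.01.
0.14·t = ln(12.01) = 2.4857, so t = 2.4857/0.14 = 17.755.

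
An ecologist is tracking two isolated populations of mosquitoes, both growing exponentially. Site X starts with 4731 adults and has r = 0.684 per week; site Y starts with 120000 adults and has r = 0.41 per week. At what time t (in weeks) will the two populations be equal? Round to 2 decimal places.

11.80 weeks

Set 4731·e^(0.684t) = 120000·e^(0.41t).
e^((0.684 − 0.41)t) = 120000/4731 → e^(0.274·t) = 25.365.
0.274·t = ln(25.365) = 3.2334, so t = 3.2334/0.274 = 11.801.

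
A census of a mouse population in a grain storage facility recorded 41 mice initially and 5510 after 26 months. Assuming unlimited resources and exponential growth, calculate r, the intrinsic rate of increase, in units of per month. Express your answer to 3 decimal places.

0.188 per month

From N(t) = N₀·e^(rt): e^(r·26) = 5510/41 = 134.39.
r·26 = ln(134.39) = 4.9007, so r = 4.9007/26 = 0.18849.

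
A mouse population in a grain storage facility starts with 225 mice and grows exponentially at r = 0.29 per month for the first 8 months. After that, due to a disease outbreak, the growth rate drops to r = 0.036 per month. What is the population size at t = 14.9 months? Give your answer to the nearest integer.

Phase 1: N(8) = 225·e^(0.29×8) = 225·e^2.32 = 2289.53.
Phase 2 runs for 14.9 − 8 = 6.9 months at r = 0.036.
N(14.9) = 2289.53·e^(0.036×6.9) = 2289.53·e^0.2484 = 2935.11.

2935 mice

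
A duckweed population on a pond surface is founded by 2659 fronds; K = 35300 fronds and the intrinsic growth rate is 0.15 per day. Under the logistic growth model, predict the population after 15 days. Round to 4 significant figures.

15390 fronds

A = (K − N₀)/N₀ = (35300 − 2659)/2659 = 12.276.
N(t) = K/(1 + A·e^(−rt)) = 35300/(1 + 12.276×e^(−0.15×15)).
e^(−2.25) = 0.1054; denominator = 1 + 12.276×0.1054 = 2.2938.
N = 35300/2.2938 = 15389.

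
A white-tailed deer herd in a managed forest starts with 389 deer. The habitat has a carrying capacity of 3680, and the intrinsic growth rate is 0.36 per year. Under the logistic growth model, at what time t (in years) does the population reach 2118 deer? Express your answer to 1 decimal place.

A = (K − N₀)/N₀ = (3680 − 389)/389 = 8.4602.
Solve 3680/(1 + 8.4602·e^(−0.36t)) = 2118: 1 + 8.4602·e^(−0.36t) = 1.7375, so e^(−0.36t) = 0.087172.
−0.36·t = ln(0.087172) = -2.4399, so t = 2.4399/0.36 = 6.7774.

6.8 years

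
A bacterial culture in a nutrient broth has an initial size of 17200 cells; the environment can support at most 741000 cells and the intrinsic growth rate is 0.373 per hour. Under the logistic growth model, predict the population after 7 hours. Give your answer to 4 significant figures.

A = (K − N₀)/N₀ = (741000 − 17200)/17200 = 42.081.
N(t) = K/(1 + A·e^(−rt)) = 741000/(1 + 42.081×e^(−0.373×7)).
e^(−2.611) = 0.073461; denominator = 1 + 42.081×0.073461 = 4.0913.
N = 741000/4.0913 = 181114.

181100 cells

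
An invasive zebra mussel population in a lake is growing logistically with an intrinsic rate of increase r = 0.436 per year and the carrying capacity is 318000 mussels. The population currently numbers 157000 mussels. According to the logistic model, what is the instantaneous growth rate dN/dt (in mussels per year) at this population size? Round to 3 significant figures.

dN/dt = rN(1 − N/K) = 0.436 × 157000 × (1 − 157000/318000).
1 − 157000/318000 = 0.50629; dN/dt = 0.436 × 157000 × 0.50629 = 34657.

34700 mussels per year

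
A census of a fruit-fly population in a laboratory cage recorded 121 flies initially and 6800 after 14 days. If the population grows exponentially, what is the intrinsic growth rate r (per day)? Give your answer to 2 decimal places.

0.29 per day

From N(t) = N₀·e^(rt): e^(r·14) = 6800/121 = 56.198.
r·14 = ln(56.198) = 4.0289, so r = 4.0289/14 = 0.28778.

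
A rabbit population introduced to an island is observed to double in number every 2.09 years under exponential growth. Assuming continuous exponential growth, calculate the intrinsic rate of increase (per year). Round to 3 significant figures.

0.332 per year

r = ln(2)/t_d = 0.6931/2.09 = 0.33165.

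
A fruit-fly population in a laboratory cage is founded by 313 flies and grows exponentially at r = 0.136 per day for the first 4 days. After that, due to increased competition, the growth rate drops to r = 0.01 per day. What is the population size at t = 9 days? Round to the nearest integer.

Phase 1: N(4) = 313·e^(0.136×4) = 313·e^0.544 = 539.263.
Phase 2 runs for 9 − 4 = 5 days at r = 0.01.
N(9) = 539.263·e^(0.01×5) = 539.263·e^0.05 = 566.911.

567 flies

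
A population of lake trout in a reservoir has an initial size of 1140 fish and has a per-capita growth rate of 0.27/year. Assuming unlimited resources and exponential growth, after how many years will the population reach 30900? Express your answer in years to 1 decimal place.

12.2 years

Set N₀·e^(rt) = 30900: e^(0.27·t) = 30900/1140 = 27.105.
0.27·t = ln(27.105) = 3.2997, so t = 3.2997/0.27 = 12.221.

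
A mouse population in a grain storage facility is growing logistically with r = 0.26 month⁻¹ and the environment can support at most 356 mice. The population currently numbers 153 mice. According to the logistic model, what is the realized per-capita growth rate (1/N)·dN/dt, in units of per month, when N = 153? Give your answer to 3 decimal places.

(1/N)·dN/dt = r(1 − N/K) = 0.26 × (1 − 153/356).
= 0.26 × 0.57022 = 0.14826.

0.148 per month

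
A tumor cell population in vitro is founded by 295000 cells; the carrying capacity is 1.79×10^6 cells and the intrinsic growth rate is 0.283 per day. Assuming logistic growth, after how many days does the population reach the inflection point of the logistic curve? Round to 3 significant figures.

5.73 days

Logistic growth is fastest at N = K/2 = 895000.
A = (K − N₀)/N₀ = 5.0678. Set K/(1 + A·e^(−rt)) = K/2 → A·e^(−rt) = 1.
e^(−0.283t) = 1/5.0678 = 0.197324, so t = ln(5.0678)/0.283 = 1.6229/0.283 = 5.7347.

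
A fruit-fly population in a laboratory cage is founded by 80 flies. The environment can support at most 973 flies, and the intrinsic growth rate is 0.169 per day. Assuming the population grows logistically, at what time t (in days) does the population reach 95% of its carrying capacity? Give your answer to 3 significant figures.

A = (K − N₀)/N₀ = (973 − 80)/80 = 11.162.
Solve 973/(1 + 11.162·e^(−0.169t)) = 924.35: 1 + 11.162·e^(−0.169t) = 1.0526, so e^(−0.169t) = 0.00471504.
−0.169·t = ln(0.00471504) = -5.357, so t = 5.357/0.169 = 31.698.

31.7 days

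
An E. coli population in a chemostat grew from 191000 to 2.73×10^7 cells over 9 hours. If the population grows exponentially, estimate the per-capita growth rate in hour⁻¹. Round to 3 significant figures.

From N(t) = N₀·e^(rt): e^(r·9) = 2.73×10^7/191000 = 142.93.
r·9 = ln(142.93) = 4.9624, so r = 4.9624/9 = 0.55137.

0.551 per hour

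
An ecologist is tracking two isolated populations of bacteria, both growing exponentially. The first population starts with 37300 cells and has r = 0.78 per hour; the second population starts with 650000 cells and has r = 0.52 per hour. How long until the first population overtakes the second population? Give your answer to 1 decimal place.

11.0 hours

Set 37300·e^(0.78t) = 650000·e^(0.52t).
e^((0.78 − 0.52)t) = 650000/37300 → e^(0.26·t) = 17.426.
0.26·t = ln(17.426) = 2.858, so t = 2.858/0.26 = 10.992.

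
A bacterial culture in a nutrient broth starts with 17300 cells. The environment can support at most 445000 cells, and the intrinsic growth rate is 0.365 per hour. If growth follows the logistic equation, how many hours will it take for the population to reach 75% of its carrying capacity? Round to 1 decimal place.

A = (K − N₀)/N₀ = (445000 − 17300)/17300 = 24.723.
Solve 445000/(1 + 24.723·e^(−0.365t)) = 333750: 1 + 24.723·e^(−0.365t) = 1.3333, so e^(−0.365t) = 0.013483.
−0.365·t = ln(0.013483) = -4.3063, so t = 4.3063/0.365 = 11.798.

11.8 hours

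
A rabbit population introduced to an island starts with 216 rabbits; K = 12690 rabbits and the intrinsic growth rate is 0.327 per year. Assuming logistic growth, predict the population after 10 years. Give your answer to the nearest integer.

3972 rabbits

A = (K − N₀)/N₀ = (12690 − 216)/216 = 57.75.
N(t) = K/(1 + A·e^(−rt)) = 12690/(1 + 57.75×e^(−0.327×10)).
e^(−3.27) = 0.038006; denominator = 1 + 57.75×0.038006 = 3.1949.
N = 12690/3.1949 = 3971.99.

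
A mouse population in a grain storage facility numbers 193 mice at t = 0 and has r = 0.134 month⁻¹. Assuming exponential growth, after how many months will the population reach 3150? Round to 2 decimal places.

20.84 months

Set N₀·e^(rt) = 3150: e^(0.134·t) = 3150/193 = 16.321.
0.134·t = ln(16.321) = 2.7925, so t = 2.7925/0.134 = 20.839.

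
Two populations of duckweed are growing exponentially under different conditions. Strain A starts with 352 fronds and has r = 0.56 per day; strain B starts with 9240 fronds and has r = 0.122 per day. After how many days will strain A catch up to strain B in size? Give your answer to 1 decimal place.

Set 352·e^(0.56t) = 9240·e^(0.122t).
e^((0.56 − 0.122)t) = 9240/352 → e^(0.438·t) = 26.25.
0.438·t = ln(26.25) = 3.2677, so t = 3.2677/0.438 = 7.4604.

7.5 days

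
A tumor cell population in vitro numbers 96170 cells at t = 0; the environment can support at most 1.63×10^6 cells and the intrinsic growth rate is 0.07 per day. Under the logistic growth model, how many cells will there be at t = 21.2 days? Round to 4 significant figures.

353100 cells

A = (K − N₀)/N₀ = (1.63×10^6 − 96170)/96170 = 15.949.
N(t) = K/(1 + A·e^(−rt)) = 1.63×10^6/(1 + 15.949×e^(−0.07×21.2)).
e^(−1.484) = 0.22673; denominator = 1 + 15.949×0.22673 = 4.6161.
N = 1.63×10^6/4.6161 = 353109.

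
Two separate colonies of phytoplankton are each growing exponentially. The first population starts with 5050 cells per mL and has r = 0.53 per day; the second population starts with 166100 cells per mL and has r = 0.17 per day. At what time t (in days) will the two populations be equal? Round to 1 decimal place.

Set 5050·e^(0.53t) = 166100·e^(0.17t).
e^((0.53 − 0.17)t) = 166100/5050 → e^(0.36·t) = 32.891.
0.36·t = ln(32.891) = 3.4932, so t = 3.4932/0.36 = 9.7033.

9.7 days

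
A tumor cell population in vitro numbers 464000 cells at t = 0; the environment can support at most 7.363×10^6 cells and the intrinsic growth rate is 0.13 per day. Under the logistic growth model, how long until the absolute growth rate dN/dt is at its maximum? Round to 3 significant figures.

20.8 days

Logistic growth is fastest at N = K/2 = 3.6815×10^6.
A = (K − N₀)/N₀ = 14.869. Set K/(1 + A·e^(−rt)) = K/2 → A·e^(−rt) = 1.
e^(−0.13t) = 1/14.869 = 0.0672561, so t = ln(14.869)/0.13 = 2.6992/0.13 = 20.763.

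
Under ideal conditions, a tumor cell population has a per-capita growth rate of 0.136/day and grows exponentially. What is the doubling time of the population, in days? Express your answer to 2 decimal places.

5.10 days

Doubling time t_d = ln(2)/r = 0.6931/0.136 = 5.0967.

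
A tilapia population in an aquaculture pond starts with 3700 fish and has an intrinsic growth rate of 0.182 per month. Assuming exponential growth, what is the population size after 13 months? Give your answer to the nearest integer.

39422 fish

N(t) = N₀·e^(rt) = 3700 × e^(0.182×13) = 3700 × e^2.366.
e^2.366 ≈ 10.655, so N ≈ 3700 × 10.655 = 39422.3.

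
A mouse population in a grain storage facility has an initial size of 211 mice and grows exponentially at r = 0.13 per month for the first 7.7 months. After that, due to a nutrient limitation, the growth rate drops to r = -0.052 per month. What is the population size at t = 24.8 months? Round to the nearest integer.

Phase 1: N(7.7) = 211·e^(0.13×7.7) = 211·e^1.001 = 574.131.
Phase 2 runs for 24.8 − 7.7 = 17.1 months at r = -0.052.
N(24.8) = 574.131·e^(-0.052×17.1) = 574.131·e^-0.8892 = 235.959.

236 mice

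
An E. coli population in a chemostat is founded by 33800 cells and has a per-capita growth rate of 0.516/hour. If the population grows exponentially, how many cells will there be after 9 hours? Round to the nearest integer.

3513826 cells

N(t) = N₀·e^(rt) = 33800 × e^(0.516×9) = 33800 × e^4.644.
e^4.644 ≈ 103.96, so N ≈ 33800 × 103.96 = 3.513826×10^6.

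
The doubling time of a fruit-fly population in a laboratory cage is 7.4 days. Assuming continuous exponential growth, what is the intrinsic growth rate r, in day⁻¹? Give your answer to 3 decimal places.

r = ln(2)/t_d = 0.6931/7.4 = 0.093669.

0.094 per day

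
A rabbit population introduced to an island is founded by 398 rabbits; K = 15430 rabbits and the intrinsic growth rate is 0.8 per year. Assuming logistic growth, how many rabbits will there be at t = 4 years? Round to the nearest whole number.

6076 rabbits

A = (K − N₀)/N₀ = (15430 − 398)/398 = 37.769.
N(t) = K/(1 + A·e^(−rt)) = 15430/(1 + 37.769×e^(−0.8×4)).
e^(−3.2) = 0.040762; denominator = 1 + 37.769×0.040762 = 2.5395.
N = 15430/2.5395 = 6075.9.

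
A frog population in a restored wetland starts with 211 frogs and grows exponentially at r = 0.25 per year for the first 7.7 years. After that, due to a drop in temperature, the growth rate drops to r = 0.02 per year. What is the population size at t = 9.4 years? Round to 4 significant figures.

Phase 1: N(7.7) = 211·e^(0.25×7.7) = 211·e^1.925 = 1446.44.
Phase 2 runs for 9.4 − 7.7 = 1.7 years at r = 0.02.
N(9.4) = 1446.44·e^(0.02×1.7) = 1446.44·e^0.034 = 1496.46.

1496 frogs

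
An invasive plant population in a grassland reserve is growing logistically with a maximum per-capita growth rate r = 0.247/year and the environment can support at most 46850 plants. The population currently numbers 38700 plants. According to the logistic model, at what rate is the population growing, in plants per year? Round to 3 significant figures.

1660 plants per year

dN/dt = rN(1 − N/K) = 0.247 × 38700 × (1 − 38700/46850).
1 − 38700/46850 = 0.17396; dN/dt = 0.247 × 38700 × 0.17396 = 1662.9.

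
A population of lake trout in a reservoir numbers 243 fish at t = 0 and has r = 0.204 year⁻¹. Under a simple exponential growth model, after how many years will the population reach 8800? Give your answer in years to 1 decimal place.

Set N₀·e^(rt) = 8800: e^(0.204·t) = 8800/243 = 36.214.
0.204·t = ln(36.214) = 3.5894, so t = 3.5894/0.204 = 17.595.

17.6 years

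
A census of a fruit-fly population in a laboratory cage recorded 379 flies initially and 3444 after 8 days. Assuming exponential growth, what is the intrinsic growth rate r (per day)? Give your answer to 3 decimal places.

0.276 per day

From N(t) = N₀·e^(rt): e^(r·8) = 3444/379 = 9.0871.
r·8 = ln(9.0871) = 2.2069, so r = 2.2069/8 = 0.27586.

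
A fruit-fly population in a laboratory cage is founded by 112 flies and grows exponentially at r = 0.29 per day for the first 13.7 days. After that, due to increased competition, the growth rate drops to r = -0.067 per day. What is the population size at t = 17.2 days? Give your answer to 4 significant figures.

4708 flies

Phase 1: N(13.7) = 112·e^(0.29×13.7) = 112·e^3.973 = 5952.1.
Phase 2 runs for 17.2 − 13.7 = 3.5 days at r = -0.067.
N(17.2) = 5952.1·e^(-0.067×3.5) = 5952.1·e^-0.2345 = 4707.91.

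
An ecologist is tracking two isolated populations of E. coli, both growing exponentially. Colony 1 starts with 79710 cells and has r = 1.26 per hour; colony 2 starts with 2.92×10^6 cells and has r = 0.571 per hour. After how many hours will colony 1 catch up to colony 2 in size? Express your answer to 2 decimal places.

Set 79710·e^(1.26t) = 2.92×10^6·e^(0.571t).
e^((1.26 − 0.571)t) = 2.92×10^6/79710 → e^(0.689·t) = 36.633.
0.689·t = ln(36.633) = 3.6009, so t = 3.6009/0.689 = 5.2263.

5.23 hours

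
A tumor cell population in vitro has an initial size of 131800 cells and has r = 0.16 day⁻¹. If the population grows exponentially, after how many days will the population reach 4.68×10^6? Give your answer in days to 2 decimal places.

Set N₀·e^(rt) = 4.68×10^6: e^(0.16·t) = 4.68×10^6/131800 = 35.508.
0.16·t = ln(35.508) = 3.5698, so t = 3.5698/0.16 = 22.311.

22.31 days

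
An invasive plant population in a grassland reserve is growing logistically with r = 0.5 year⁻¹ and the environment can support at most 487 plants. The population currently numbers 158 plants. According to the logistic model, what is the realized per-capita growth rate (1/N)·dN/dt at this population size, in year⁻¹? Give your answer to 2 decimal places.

(1/N)·dN/dt = r(1 − N/K) = 0.5 × (1 − 158/487).
= 0.5 × 0.67556 = 0.33778.

0.34 per year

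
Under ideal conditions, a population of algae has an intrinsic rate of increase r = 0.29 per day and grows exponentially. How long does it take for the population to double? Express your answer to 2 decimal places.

2.39 days

Doubling time t_d = ln(2)/r = 0.6931/0.29 = 2.3902.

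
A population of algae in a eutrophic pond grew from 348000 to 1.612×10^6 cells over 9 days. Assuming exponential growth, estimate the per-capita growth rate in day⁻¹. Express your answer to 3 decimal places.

0.170 per day

From N(t) = N₀·e^(rt): e^(r·9) = 1.612×10^6/348000 = 4.6322.
r·9 = ln(4.6322) = 1.533, so r = 1.533/9 = 0.17034.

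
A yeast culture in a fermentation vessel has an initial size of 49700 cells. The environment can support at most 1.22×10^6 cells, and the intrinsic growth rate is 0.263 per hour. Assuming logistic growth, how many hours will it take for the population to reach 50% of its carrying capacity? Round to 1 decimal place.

A = (K − N₀)/N₀ = (1.22×10^6 − 49700)/49700 = 23.547.
Solve 1.22×10^6/(1 + 23.547·e^(−0.263t)) = 610000: 1 + 23.547·e^(−0.263t) = 2, so e^(−0.263t) = 0.0424677.
−0.263·t = ln(0.0424677) = -3.159, so t = 3.159/0.263 = 12.011.

12.0 hours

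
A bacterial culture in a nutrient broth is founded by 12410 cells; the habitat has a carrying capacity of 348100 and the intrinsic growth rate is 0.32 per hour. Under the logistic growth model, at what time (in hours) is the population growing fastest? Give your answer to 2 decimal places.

Logistic growth is fastest at N = K/2 = 174050.
A = (K − N₀)/N₀ = 27.05. Set K/(1 + A·e^(−rt)) = K/2 → A·e^(−rt) = 1.
e^(−0.32t) = 1/27.05 = 0.0369686, so t = ln(27.05)/0.32 = 3.2977/0.32 = 10.305.

10.31 hours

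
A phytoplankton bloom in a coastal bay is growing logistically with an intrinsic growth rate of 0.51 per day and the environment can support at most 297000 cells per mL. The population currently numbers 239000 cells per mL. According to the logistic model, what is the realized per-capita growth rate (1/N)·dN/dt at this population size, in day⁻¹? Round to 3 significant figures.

(1/N)·dN/dt = r(1 − N/K) = 0.51 × (1 − 239000/297000).
= 0.51 × 0.19529 = 0.099596.

0.0996 per day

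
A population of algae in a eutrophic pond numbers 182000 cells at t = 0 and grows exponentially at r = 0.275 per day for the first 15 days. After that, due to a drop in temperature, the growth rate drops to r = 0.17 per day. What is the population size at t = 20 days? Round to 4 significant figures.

Phase 1: N(15) = 182000·e^(0.275×15) = 182000·e^4.125 = 1.125994×10^7.
Phase 2 runs for 20 − 15 = 5 days at r = 0.17.
N(20) = 1.125994×10^7·e^(0.17×5) = 1.125994×10^7·e^0.85 = 2.634429×10^7.

26340000 cells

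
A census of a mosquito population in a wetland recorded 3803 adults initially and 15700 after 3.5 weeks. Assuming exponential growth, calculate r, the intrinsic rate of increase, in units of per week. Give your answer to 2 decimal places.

From N(t) = N₀·e^(rt): e^(r·3.5) = 15700/3803 = 4.1283.
r·3.5 = ln(4.1283) = 1.4179, so r = 1.4179/3.5 = 0.40511.

0.41 per week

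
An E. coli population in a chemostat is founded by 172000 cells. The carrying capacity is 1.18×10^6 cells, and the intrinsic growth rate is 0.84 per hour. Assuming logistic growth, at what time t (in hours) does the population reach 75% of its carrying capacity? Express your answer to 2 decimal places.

A = (K − N₀)/N₀ = (1.18×10^6 − 172000)/172000 = 5.8605.
Solve 1.18×10^6/(1 + 5.8605·e^(−0.84t)) = 885000: 1 + 5.8605·e^(−0.84t) = 1.3333, so e^(−0.84t) = 0.0568783.
−0.84·t = ln(0.0568783) = -2.8668, so t = 2.8668/0.84 = 3.4129.

3.41 hours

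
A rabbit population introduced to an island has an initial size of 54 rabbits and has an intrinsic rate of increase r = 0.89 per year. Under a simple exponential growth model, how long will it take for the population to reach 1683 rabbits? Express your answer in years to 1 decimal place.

3.9 years

Set N₀·e^(rt) = 1683: e^(0.89·t) = 1683/54 = 31.167.
0.89·t = ln(31.167) = 3.4393, so t = 3.4393/0.89 = 3.8644.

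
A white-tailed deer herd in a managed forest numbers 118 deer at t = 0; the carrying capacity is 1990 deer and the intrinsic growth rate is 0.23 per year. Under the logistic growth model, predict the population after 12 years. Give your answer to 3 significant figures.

A = (K − N₀)/N₀ = (1990 − 118)/118 = 15.864.
N(t) = K/(1 + A·e^(−rt)) = 1990/(1 + 15.864×e^(−0.23×12)).
e^(−2.76) = 0.063292; denominator = 1 + 15.864×0.063292 = 2.0041.
N = 1990/2.0041 = 992.971.

993 deer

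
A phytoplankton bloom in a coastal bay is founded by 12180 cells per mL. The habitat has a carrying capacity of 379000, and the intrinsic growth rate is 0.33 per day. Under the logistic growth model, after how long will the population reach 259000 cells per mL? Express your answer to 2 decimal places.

12.65 days

A = (K − N₀)/N₀ = (379000 − 12180)/12180 = 30.117.
Solve 379000/(1 + 30.117·e^(−0.33t)) = 259000: 1 + 30.117·e^(−0.33t) = 1.4633, so e^(−0.33t) = 0.0153842.
−0.33·t = ln(0.0153842) = -4.1744, so t = 4.1744/0.33 = 12.65.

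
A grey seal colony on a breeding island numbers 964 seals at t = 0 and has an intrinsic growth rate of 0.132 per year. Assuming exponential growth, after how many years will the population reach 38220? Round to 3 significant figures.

27.9 years

Set N₀·e^(rt) = 38220: e^(0.132·t) = 38220/964 = 39.647.
0.132·t = ln(39.647) = 3.68, so t = 3.68/0.132 = 27.879.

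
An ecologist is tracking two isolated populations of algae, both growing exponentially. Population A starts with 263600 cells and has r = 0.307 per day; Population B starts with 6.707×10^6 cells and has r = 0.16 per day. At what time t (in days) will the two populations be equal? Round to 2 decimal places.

Set 263600·e^(0.307t) = 6.707×10^6·e^(0.16t).
e^((0.307 − 0.16)t) = 6.707×10^6/263600 → e^(0.147·t) = 25.444.
0.147·t = ln(25.444) = 3.2365, so t = 3.2365/0.147 = 22.017.

22.02 days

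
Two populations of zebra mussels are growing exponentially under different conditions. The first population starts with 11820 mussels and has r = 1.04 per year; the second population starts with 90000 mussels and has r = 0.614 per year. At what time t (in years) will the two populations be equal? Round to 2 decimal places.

Set 11820·e^(1.04t) = 90000·e^(0.614t).
e^((1.04 − 0.614)t) = 90000/11820 → e^(0.426·t) = 7.6142.
0.426·t = ln(7.6142) = 2.03, so t = 2.03/0.426 = 4.7653.

4.77 years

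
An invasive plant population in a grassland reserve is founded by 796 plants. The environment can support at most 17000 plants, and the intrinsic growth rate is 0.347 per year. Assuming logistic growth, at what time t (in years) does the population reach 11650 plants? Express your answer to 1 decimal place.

A = (K − N₀)/N₀ = (17000 − 796)/796 = 20.357.
Solve 17000/(1 + 20.357·e^(−0.347t)) = 11650: 1 + 20.357·e^(−0.347t) = 1.4592, so e^(−0.347t) = 0.0225589.
−0.347·t = ln(0.0225589) = -3.7916, so t = 3.7916/0.347 = 10.927.

10.9 years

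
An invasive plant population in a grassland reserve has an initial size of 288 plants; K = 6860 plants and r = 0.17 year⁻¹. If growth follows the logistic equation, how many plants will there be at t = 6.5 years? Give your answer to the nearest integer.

A = (K − N₀)/N₀ = (6860 − 288)/288 = 22.819.
N(t) = K/(1 + A·e^(−rt)) = 6860/(1 + 22.819×e^(−0.17×6.5)).
e^(−1.105) = 0.33121; denominator = 1 + 22.819×0.33121 = 8.558.
N = 6860/8.558 = 801.585.

802 plants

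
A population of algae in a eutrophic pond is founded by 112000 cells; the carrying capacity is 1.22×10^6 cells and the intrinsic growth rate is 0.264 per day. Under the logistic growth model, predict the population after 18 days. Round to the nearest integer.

1123990 cells

A = (K − N₀)/N₀ = (1.22×10^6 − 112000)/112000 = 9.8929.
N(t) = K/(1 + A·e^(−rt)) = 1.22×10^6/(1 + 9.8929×e^(−0.264×18)).
e^(−4.752) = 0.0086344; denominator = 1 + 9.8929×0.0086344 = 1.0854.
N = 1.22×10^6/1.0854 = 1.12399×10^6.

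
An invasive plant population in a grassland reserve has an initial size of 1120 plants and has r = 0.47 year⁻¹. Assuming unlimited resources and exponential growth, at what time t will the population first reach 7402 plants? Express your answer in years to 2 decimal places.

4.02 years

Set N₀·e^(rt) = 7402: e^(0.47·t) = 7402/1120 = 6.6089.
0.47·t = ln(6.6089) = 1.8884, so t = 1.8884/0.47 = 4.0179.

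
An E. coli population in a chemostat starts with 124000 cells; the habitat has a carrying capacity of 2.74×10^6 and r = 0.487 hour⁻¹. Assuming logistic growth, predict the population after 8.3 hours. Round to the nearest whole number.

A = (K − N₀)/N₀ = (2.74×10^6 − 124000)/124000 = 21.097.
N(t) = K/(1 + A·e^(−rt)) = 2.74×10^6/(1 + 21.097×e^(−0.487×8.3)).
e^(−4.042) = 0.017561; denominator = 1 + 21.097×0.017561 = 1.3705.
N = 2.74×10^6/1.3705 = 1.999313×10^6.

1999313 cells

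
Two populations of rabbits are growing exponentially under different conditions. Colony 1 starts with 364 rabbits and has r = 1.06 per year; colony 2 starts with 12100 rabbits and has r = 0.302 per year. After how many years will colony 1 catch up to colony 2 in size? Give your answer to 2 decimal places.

Set 364·e^(1.06t) = 12100·e^(0.302t).
e^((1.06 − 0.302)t) = 12100/364 → e^(0.758·t) = 33.242.
0.758·t = ln(33.242) = 3.5038, so t = 3.5038/0.758 = 4.6224.

4.62 years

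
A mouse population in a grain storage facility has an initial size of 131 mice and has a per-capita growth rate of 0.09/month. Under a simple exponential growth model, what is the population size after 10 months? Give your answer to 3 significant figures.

N(t) = N₀·e^(rt) = 131 × e^(0.09×10) = 131 × e^0.9.
e^0.9 ≈ 2.4596, so N ≈ 131 × 2.4596 = 322.208.

322 mice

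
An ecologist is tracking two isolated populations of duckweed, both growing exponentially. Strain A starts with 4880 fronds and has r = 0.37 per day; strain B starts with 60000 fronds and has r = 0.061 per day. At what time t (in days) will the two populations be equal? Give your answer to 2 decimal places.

8.12 days

Set 4880·e^(0.37t) = 60000·e^(0.061t).
e^((0.37 − 0.061)t) = 60000/4880 → e^(0.309·t) = 12.295.
0.309·t = ln(12.295) = 2.5092, so t = 2.5092/0.309 = 8.1204.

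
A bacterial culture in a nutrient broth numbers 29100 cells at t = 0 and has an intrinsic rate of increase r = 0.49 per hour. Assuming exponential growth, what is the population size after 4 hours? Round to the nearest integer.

N(t) = N₀·e^(rt) = 29100 × e^(0.49×4) = 29100 × e^1.96.
e^1.96 ≈ 7.0993, so N ≈ 29100 × 7.0993 = 206590.

206590 cells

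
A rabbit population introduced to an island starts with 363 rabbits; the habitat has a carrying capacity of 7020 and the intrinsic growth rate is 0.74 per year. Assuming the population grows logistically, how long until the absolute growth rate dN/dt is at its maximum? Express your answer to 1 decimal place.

Logistic growth is fastest at N = K/2 = 3510.
A = (K − N₀)/N₀ = 18.339. Set K/(1 + A·e^(−rt)) = K/2 → A·e^(−rt) = 1.
e^(−0.74t) = 1/18.339 = 0.0545291, so t = ln(18.339)/0.74 = 2.909/0.74 = 3.9311.

3.9 years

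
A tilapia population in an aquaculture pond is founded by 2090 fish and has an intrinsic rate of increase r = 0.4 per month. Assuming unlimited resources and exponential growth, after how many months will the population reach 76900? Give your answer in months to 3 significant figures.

9.01 months

Set N₀·e^(rt) = 76900: e^(0.4·t) = 76900/2090 = 36.794.
0.4·t = ln(36.794) = 3.6053, so t = 3.6053/0.4 = 9.0134.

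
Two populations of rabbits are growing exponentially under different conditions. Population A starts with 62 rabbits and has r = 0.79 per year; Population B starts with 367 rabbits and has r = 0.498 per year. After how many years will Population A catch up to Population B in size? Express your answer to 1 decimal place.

6.1 years

Set 62·e^(0.79t) = 367·e^(0.498t).
e^((0.79 − 0.498)t) = 367/62 → e^(0.292·t) = 5.9194.
0.292·t = ln(5.9194) = 1.7782, so t = 1.7782/0.292 = 6.0898.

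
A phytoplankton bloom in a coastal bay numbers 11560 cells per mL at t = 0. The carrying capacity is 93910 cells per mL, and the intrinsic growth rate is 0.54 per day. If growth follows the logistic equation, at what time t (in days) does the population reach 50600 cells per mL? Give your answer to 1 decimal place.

A = (K − N₀)/N₀ = (93910 − 11560)/11560 = 7.1237.
Solve 93910/(1 + 7.1237·e^(−0.54t)) = 50600: 1 + 7.1237·e^(−0.54t) = 1.8559, so e^(−0.54t) = 0.120152.
−0.54·t = ln(0.120152) = -2.119, so t = 2.119/0.54 = 3.9241.

3.9 days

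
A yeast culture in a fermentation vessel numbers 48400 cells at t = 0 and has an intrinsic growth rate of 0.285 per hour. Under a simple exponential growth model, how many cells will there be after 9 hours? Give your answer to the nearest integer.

N(t) = N₀·e^(rt) = 48400 × e^(0.285×9) = 48400 × e^2.565.
e^2.565 ≈ 13.001, so N ≈ 48400 × 13.001 = 629232.

629232 cells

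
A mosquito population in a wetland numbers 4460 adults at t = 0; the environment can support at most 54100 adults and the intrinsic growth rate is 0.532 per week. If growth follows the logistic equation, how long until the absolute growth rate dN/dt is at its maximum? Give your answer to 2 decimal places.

Logistic growth is fastest at N = K/2 = 27050.
A = (K − N₀)/N₀ = 11.13. Set K/(1 + A·e^(−rt)) = K/2 → A·e^(−rt) = 1.
e^(−0.532t) = 1/11.13 = 0.0898469, so t = ln(11.13)/0.532 = 2.4096/0.532 = 4.5294.

4.53 weeks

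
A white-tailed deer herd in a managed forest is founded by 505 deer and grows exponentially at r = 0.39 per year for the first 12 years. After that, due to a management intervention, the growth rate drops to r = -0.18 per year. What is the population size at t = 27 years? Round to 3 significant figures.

Phase 1: N(12) = 505·e^(0.39×12) = 505·e^4.68 = 54423.9.
Phase 2 runs for 27 − 12 = 15 years at r = -0.18.
N(27) = 54423.9·e^(-0.18×15) = 54423.9·e^-2.7 = 3657.59.

3660 deer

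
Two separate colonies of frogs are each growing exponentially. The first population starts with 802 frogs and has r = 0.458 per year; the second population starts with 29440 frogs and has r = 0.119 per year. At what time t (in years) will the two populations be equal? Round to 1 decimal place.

10.6 years

Set 802·e^(0.458t) = 29440·e^(0.119t).
e^((0.458 − 0.119)t) = 29440/802 → e^(0.339·t) = 36.708.
0.339·t = ln(36.708) = 3.603, so t = 3.603/0.339 = 10.628.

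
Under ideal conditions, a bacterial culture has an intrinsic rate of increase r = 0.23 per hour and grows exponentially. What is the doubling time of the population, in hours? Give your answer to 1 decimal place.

3.0 hours

Doubling time t_d = ln(2)/r = 0.6931/0.23 = 3.0137.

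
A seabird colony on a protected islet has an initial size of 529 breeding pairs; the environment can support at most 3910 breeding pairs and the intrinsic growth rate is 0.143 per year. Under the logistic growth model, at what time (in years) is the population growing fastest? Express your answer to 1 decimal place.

13.0 years

Logistic growth is fastest at N = K/2 = 1955.
A = (K − N₀)/N₀ = 6.3913. Set K/(1 + A·e^(−rt)) = K/2 → A·e^(−rt) = 1.
e^(−0.143t) = 1/6.3913 = 0.156463, so t = ln(6.3913)/0.143 = 1.8549/0.143 = 12.972.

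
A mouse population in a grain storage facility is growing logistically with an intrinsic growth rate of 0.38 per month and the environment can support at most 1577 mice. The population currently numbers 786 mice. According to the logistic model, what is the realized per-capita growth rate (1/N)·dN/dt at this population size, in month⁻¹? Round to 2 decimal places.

(1/N)·dN/dt = r(1 − N/K) = 0.38 × (1 − 786/1577).
= 0.38 × 0.50159 = 0.1906.

0.19 per month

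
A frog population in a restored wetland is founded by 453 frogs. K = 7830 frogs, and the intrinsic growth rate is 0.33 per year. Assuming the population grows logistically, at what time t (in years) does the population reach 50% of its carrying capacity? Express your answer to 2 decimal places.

A = (K − N₀)/N₀ = (7830 − 453)/453 = 16.285.
Solve 7830/(1 + 16.285·e^(−0.33t)) = 3915: 1 + 16.285·e^(−0.33t) = 2, so e^(−0.33t) = 0.0614071.
−0.33·t = ln(0.0614071) = -2.7902, so t = 2.7902/0.33 = 8.4552.

8.46 years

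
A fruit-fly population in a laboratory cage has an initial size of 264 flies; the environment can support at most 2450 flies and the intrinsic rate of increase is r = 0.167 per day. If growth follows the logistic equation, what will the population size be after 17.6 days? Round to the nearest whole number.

1704 flies

A = (K − N₀)/N₀ = (2450 − 264)/264 = 8.2803.
N(t) = K/(1 + A·e^(−rt)) = 2450/(1 + 8.2803×e^(−0.167×17.6)).
e^(−2.939) = 0.052908; denominator = 1 + 8.2803×0.052908 = 1.4381.
N = 2450/1.4381 = 1703.64.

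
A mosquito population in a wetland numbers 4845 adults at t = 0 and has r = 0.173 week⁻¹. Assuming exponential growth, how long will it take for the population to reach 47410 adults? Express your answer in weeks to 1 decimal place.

Set N₀·e^(rt) = 47410: e^(0.173·t) = 47410/4845 = 9.7853.
0.173·t = ln(9.7853) = 2.2809, so t = 2.2809/0.173 = 13.184.

13.2 weeks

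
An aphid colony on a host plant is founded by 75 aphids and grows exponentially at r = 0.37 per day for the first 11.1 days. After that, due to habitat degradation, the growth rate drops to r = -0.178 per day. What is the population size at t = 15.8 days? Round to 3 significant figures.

1970 aphids

Phase 1: N(11.1) = 75·e^(0.37×11.1) = 75·e^4.107 = 4557.31.
Phase 2 runs for 15.8 − 11.1 = 4.7 days at r = -0.178.
N(15.8) = 4557.31·e^(-0.178×4.7) = 4557.31·e^-0.8366 = 1974.14.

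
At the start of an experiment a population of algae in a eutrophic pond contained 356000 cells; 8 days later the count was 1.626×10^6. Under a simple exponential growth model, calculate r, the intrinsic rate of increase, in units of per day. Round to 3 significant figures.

From N(t) = N₀·e^(rt): e^(r·8) = 1.626×10^6/356000 = 4.5674.
r·8 = ln(4.5674) = 1.5189, so r = 1.5189/8 = 0.18987.

0.190 per day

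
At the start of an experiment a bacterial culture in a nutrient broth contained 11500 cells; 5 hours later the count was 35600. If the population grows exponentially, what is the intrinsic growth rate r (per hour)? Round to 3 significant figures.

0.226 per hour

From N(t) = N₀·e^(rt): e^(r·5) = 35600/11500 = 3.0957.
r·5 = ln(3.0957) = 1.13, so r = 1.13/5 = 0.226.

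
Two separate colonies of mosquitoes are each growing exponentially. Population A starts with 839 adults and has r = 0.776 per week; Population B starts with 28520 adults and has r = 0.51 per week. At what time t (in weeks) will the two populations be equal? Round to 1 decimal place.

13.3 weeks

Set 839·e^(0.776t) = 28520·e^(0.51t).
e^((0.776 − 0.51)t) = 28520/839 → e^(0.266·t) = 33.993.
0.266·t = ln(33.993) = 3.5262, so t = 3.5262/0.266 = 13.256.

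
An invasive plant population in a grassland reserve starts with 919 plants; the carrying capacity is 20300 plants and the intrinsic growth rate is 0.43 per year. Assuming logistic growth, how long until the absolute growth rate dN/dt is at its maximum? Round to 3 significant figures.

Logistic growth is fastest at N = K/2 = 10150.
A = (K − N₀)/N₀ = 21.089. Set K/(1 + A·e^(−rt)) = K/2 → A·e^(−rt) = 1.
e^(−0.43t) = 1/21.089 = 0.0474176, so t = ln(21.089)/0.43 = 3.0488/0.43 = 7.0901.

7.09 years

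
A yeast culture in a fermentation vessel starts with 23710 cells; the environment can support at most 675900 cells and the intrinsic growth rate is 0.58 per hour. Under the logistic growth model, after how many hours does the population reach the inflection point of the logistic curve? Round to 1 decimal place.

5.7 hours

Logistic growth is fastest at N = K/2 = 337950.
A = (K − N₀)/N₀ = 27.507. Set K/(1 + A·e^(−rt)) = K/2 → A·e^(−rt) = 1.
e^(−0.58t) = 1/27.507 = 0.0363544, so t = ln(27.507)/0.58 = 3.3144/0.58 = 5.7146.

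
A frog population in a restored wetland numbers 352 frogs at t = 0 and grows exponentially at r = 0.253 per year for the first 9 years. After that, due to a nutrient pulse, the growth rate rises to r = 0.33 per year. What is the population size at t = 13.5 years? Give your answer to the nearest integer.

Phase 1: N(9) = 352·e^(0.253×9) = 352·e^2.277 = 3431.08.
Phase 2 runs for 13.5 − 9 = 4.5 years at r = 0.33.
N(13.5) = 3431.08·e^(0.33×4.5) = 3431.08·e^1.485 = 15148.1.

15148 frogs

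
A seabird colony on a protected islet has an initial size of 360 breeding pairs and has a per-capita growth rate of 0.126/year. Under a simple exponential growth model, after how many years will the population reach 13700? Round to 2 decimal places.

28.88 years

Set N₀·e^(rt) = 13700: e^(0.126·t) = 13700/360 = 38.056.
0.126·t = ln(38.056) = 3.639, so t = 3.639/0.126 = 28.881.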